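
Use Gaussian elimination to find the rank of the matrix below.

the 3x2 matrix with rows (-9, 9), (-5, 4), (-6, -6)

Row reduction:
R2 <- R2 - (5/9)*R1:  [  0  -1 ]
R3 <- R3 - (2/3)*R1:  [   0  -12 ]
R3 <- R3 - (12)*R2:  [ 0  0 ]
Row echelon form:
[ -9   9 ]
[  0  -1 ]
[  0   0 ]
Nonzero rows / pivot columns: 2

rank(A) = 2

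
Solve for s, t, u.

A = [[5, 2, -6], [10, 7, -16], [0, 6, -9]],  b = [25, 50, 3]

(3, -4, -3)

Forward elimination on [A|b]:
R2 <- R2 - (2)*R1:  [  0   3  -4   0 ]
R3 <- R3 - (2)*R2:  [  0   0  -1   3 ]
Row echelon form:
[ 5  2  -6  |  25 ]
[ 0  3  -4  |   0 ]
[ 0  0  -1  |   3 ]
Back-substitution:
u = (3) / -1 = -3
t = (0 - (-4)*(-3)) / 3 = -4
s = (25 - (2)*(-4) - (-6)*(-3)) / 5 = 3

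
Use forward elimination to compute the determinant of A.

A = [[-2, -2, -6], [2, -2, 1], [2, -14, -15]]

Forward elimination:
R2 <- R2 - (-1)*R1:  [  0  -4  -5 ]
R3 <- R3 - (-1)*R1:  [   0  -16  -21 ]
R3 <- R3 - (4)*R2:  [  0   0  -1 ]
Upper-triangular form:
[ -2  -2  -6 ]
[  0  -4  -5 ]
[  0   0  -1 ]
det(A) = (-1)^0 * (-2) * (-4) * (-1) = -8  (0 row swaps -> sign +1)

det(A) = -8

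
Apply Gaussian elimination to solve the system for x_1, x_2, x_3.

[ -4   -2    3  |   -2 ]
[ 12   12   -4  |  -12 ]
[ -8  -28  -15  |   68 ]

Forward elimination on [A|b]:
R2 <- R2 - (-3)*R1:  [   0    6    5  -18 ]
R3 <- R3 - (2)*R1:  [   0  -24  -21   72 ]
R3 <- R3 - (-4)*R2:  [  0   0  -1   0 ]
Row echelon form:
[ -4  -2   3  |   -2 ]
[  0   6   5  |  -18 ]
[  0   0  -1  |    0 ]
Back-substitution:
x_3 = (0) / -1 = 0
x_2 = (-18 - (5)*(0)) / 6 = -3
x_1 = (-2 - (-2)*(-3) - (3)*(0)) / -4 = 2

(2, -3, 0)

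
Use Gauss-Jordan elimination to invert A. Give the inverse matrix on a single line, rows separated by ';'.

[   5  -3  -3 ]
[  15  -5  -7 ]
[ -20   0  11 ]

Gauss-Jordan on [A | I]:
R1 <- (1/5)*R1:  [    1  -3/5  -3/5  |   1/5     0     0 ]
R2 <- R2 - (15)*R1:  [  0   4   2  |  -3   1   0 ]
R3 <- R3 - (-20)*R1:  [   0  -12   -1  |    4    0    1 ]
R2 <- (1/4)*R2:  [    0     1   1/2  |  -3/4   1/4     0 ]
R1 <- R1 - (-3/5)*R2:  [     1      0  -3/10  |   -1/4   3/20      0 ]
R3 <- R3 - (-12)*R2:  [  0   0   5  |  -5   3   1 ]
R3 <- (1/5)*R3:  [   0    0    1  |   -1  3/5  1/5 ]
R1 <- R1 - (-3/10)*R3:  [      1       0       0  |  -11/20  33/100    3/50 ]
R2 <- R2 - (1/2)*R3:  [     0      1      0  |   -1/4  -1/20  -1/10 ]
Right block of [I | A^{-1}] is the inverse:
[ -11/20  33/100   3/50 ]
[   -1/4   -1/20  -1/10 ]
[     -1     3/5    1/5 ]

inverse = [-11/20 33/100 3/50; -1/4 -1/20 -1/10; -1 3/5 1/5]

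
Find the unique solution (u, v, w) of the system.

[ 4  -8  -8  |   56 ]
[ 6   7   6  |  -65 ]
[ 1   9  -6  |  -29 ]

Forward elimination on [A|b]:
R2 <- R2 - (3/2)*R1:  [    0    19    18  -149 ]
R3 <- R3 - (1/4)*R1:  [   0   11   -4  -43 ]
R3 <- R3 - (11/19)*R2:  [       0        0  -274/19   822/19 ]
Row echelon form:
[ 4  -8       -8  |      56 ]
[ 0  19       18  |    -149 ]
[ 0   0  -274/19  |  822/19 ]
Back-substitution:
w = (822/19) / (-274/19) = -3
v = (-149 - (18)*(-3)) / 19 = -5
u = (56 - (-8)*(-5) - (-8)*(-3)) / 4 = -2

(-2, -5, -3)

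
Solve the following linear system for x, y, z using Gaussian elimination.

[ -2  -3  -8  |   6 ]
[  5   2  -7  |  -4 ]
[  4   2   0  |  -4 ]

Forward elimination on [A|b]:
R2 <- R2 - (-5/2)*R1:  [     0  -11/2    -27     11 ]
R3 <- R3 - (-2)*R1:  [   0   -4  -16    8 ]
R3 <- R3 - (8/11)*R2:  [     0      0  40/11      0 ]
Row echelon form:
[ -2     -3     -8  |   6 ]
[  0  -11/2    -27  |  11 ]
[  0      0  40/11  |   0 ]
Back-substitution:
z = (0) / (40/11) = 0
y = (11 - (-27)*(0)) / (-11/2) = -2
x = (6 - (-3)*(-2) - (-8)*(0)) / -2 = 0

(0, -2, 0)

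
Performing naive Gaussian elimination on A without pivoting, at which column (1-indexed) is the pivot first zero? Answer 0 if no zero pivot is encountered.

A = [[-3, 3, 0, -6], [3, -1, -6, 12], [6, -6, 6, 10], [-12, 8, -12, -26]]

first zero-pivot column = 0

Naive forward elimination:
R2 <- R2 - (-1)*R1:  [  0   2  -6   6 ]
R3 <- R3 - (-2)*R1:  [  0   0   6  -2 ]
R4 <- R4 - (4)*R1:  [   0   -4  -12   -2 ]
R4 <- R4 - (-2)*R2:  [   0    0  -24   10 ]
R4 <- R4 - (-4)*R3:  [ 0  0  0  2 ]
All pivots nonzero; naive elimination completes without hitting a zero pivot.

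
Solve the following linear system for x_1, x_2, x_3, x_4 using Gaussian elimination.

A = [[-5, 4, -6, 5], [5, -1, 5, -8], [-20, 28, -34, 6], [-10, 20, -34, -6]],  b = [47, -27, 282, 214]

(-4, 5, -2, -1)

Forward elimination on [A|b]:
R2 <- R2 - (-1)*R1:  [  0   3  -1  -3  20 ]
R3 <- R3 - (4)*R1:  [   0   12  -10  -14   94 ]
R4 <- R4 - (2)*R1:  [   0   12  -22  -16  120 ]
R3 <- R3 - (4)*R2:  [  0   0  -6  -2  14 ]
R4 <- R4 - (4)*R2:  [   0    0  -18   -4   40 ]
R4 <- R4 - (3)*R3:  [  0   0   0   2  -2 ]
Row echelon form:
[ -5  4  -6   5  |  47 ]
[  0  3  -1  -3  |  20 ]
[  0  0  -6  -2  |  14 ]
[  0  0   0   2  |  -2 ]
Back-substitution:
x_4 = (-2) / 2 = -1
x_3 = (14 - (-2)*(-1)) / -6 = -2
x_2 = (20 - (-1)*(-2) - (-3)*(-1)) / 3 = 5
x_1 = (47 - (4)*(5) - (-6)*(-2) - (5)*(-1)) / -5 = -4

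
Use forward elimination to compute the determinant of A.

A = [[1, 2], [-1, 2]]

Forward elimination:
R2 <- R2 - (-1)*R1:  [ 0  4 ]
Upper-triangular form:
[ 1  2 ]
[ 0  4 ]
det(A) = (-1)^0 * (1) * (4) = 4  (0 row swaps -> sign +1)

det(A) = 4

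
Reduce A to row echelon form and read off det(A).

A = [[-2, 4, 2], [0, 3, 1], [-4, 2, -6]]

Forward elimination:
R3 <- R3 - (2)*R1:  [   0   -6  -10 ]
R3 <- R3 - (-2)*R2:  [  0   0  -8 ]
Upper-triangular form:
[ -2  4   2 ]
[  0  3   1 ]
[  0  0  -8 ]
det(A) = (-1)^0 * (-2) * (3) * (-8) = 48  (0 row swaps -> sign +1)

det(A) = 48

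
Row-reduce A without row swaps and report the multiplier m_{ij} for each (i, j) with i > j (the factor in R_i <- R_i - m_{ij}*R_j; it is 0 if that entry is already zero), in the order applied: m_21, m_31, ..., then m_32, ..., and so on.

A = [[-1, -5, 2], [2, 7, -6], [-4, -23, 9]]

multipliers: -2, 4, 1

Forward elimination:
R2 <- R2 - (-2)*R1:  [  0  -3  -2 ]
R3 <- R3 - (4)*R1:  [  0  -3   1 ]
R3 <- R3 - (1)*R2:  [ 0  0  3 ]
Multipliers (in order of application): m_{21} = -2, m_{31} = 4, m_{32} = 1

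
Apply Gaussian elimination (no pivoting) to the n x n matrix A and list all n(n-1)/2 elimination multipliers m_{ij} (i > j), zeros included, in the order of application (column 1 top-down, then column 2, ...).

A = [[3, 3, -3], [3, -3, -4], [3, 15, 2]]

multipliers: 1, 1, -2

Forward elimination:
R2 <- R2 - (1)*R1:  [  0  -6  -1 ]
R3 <- R3 - (1)*R1:  [  0  12   5 ]
R3 <- R3 - (-2)*R2:  [ 0  0  3 ]
Multipliers (in order of application): m_{21} = 1, m_{31} = 1, m_{32} = -2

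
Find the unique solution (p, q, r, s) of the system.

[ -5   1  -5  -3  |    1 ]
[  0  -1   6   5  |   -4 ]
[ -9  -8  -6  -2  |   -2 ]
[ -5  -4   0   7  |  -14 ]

Forward elimination on [A|b]:
R3 <- R3 - (9/5)*R1:  [     0  -49/5      3   17/5  -19/5 ]
R4 <- R4 - (1)*R1:  [   0   -5    5   10  -15 ]
R3 <- R3 - (49/5)*R2:  [      0       0  -279/5  -228/5   177/5 ]
R4 <- R4 - (5)*R2:  [   0    0  -25  -15    5 ]
R4 <- R4 - (125/279)*R3:  [        0         0         0    505/93  -1010/93 ]
Row echelon form:
[ -5   1      -5      -3  |         1 ]
[  0  -1       6       5  |        -4 ]
[  0   0  -279/5  -228/5  |     177/5 ]
[  0   0       0  505/93  |  -1010/93 ]
Back-substitution:
s = (-1010/93) / (505/93) = -2
r = (177/5 - (-228/5)*(-2)) / (-279/5) = 1
q = (-4 - (6)*(1) - (5)*(-2)) / -1 = 0
p = (1 - (1)*(0) - (-5)*(1) - (-3)*(-2)) / -5 = 0

(0, 0, 1, -2)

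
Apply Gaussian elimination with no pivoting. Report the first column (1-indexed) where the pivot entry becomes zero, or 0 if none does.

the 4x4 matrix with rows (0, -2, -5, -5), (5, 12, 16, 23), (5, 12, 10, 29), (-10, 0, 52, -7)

first zero-pivot column = 1

Naive forward elimination:
Pivot entry (1,1) is zero but row 2 has 5 in column 1 -> naive elimination stops; a row interchange (e.g. R1 <-> R2) would be required here.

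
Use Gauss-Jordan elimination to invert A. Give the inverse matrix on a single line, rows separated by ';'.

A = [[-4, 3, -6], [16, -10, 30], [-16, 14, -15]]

inverse = [45/4 13/8 -5/4; 10 3/2 -1; -8/3 -1/3 1/3]

Gauss-Jordan on [A | I]:
R1 <- (1/-4)*R1:  [    1  -3/4   3/2  |  -1/4     0     0 ]
R2 <- R2 - (16)*R1:  [ 0  2  6  |  4  1  0 ]
R3 <- R3 - (-16)*R1:  [  0   2   9  |  -4   0   1 ]
R2 <- (1/2)*R2:  [   0    1    3  |    2  1/2    0 ]
R1 <- R1 - (-3/4)*R2:  [    1     0  15/4  |   5/4   3/8     0 ]
R3 <- R3 - (2)*R2:  [  0   0   3  |  -8  -1   1 ]
R3 <- (1/3)*R3:  [    0     0     1  |  -8/3  -1/3   1/3 ]
R1 <- R1 - (15/4)*R3:  [    1     0     0  |  45/4  13/8  -5/4 ]
R2 <- R2 - (3)*R3:  [   0    1    0  |   10  3/2   -1 ]
Right block of [I | A^{-1}] is the inverse:
[ 45/4  13/8  -5/4 ]
[   10   3/2    -1 ]
[ -8/3  -1/3   1/3 ]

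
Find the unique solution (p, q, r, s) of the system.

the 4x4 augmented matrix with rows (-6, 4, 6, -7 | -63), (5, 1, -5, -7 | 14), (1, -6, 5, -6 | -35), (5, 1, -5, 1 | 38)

Forward elimination on [A|b]:
R2 <- R2 - (-5/6)*R1:  [     0   13/3      0  -77/6  -77/2 ]
R3 <- R3 - (-1/6)*R1:  [     0  -16/3      6  -43/6  -91/2 ]
R4 <- R4 - (-5/6)*R1:  [     0   13/3      0  -29/6  -29/2 ]
R3 <- R3 - (-16/13)*R2:  [        0         0         6   -597/26  -2415/26 ]
R4 <- R4 - (1)*R2:  [  0   0   0   8  24 ]
Row echelon form:
[ -6     4  6       -7  |       -63 ]
[  0  13/3  0    -77/6  |     -77/2 ]
[  0     0  6  -597/26  |  -2415/26 ]
[  0     0  0        8  |        24 ]
Back-substitution:
s = (24) / 8 = 3
r = (-2415/26 - (-597/26)*(3)) / 6 = -4
q = (-77/2 - (-77/6)*(3)) / (13/3) = 0
p = (-63 - (4)*(0) - (6)*(-4) - (-7)*(3)) / -6 = 3

(3, 0, -4, 3)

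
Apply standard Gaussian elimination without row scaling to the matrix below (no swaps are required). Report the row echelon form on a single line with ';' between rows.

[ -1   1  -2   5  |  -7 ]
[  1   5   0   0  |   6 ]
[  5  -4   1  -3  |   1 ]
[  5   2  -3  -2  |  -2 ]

Forward elimination:
R2 <- R2 - (-1)*R1:  [  0   6  -2   5  -1 ]
R3 <- R3 - (-5)*R1:  [   0    1   -9   22  -34 ]
R4 <- R4 - (-5)*R1:  [   0    7  -13   23  -37 ]
R3 <- R3 - (1/6)*R2:  [      0       0   -26/3   127/6  -203/6 ]
R4 <- R4 - (7/6)*R2:  [      0       0   -32/3   103/6  -215/6 ]
R4 <- R4 - (16/13)*R3:  [       0        0        0  -231/26   151/26 ]
Row echelon form:
[ -1  1     -2        5  |      -7 ]
[  0  6     -2        5  |      -1 ]
[  0  0  -26/3    127/6  |  -203/6 ]
[  0  0      0  -231/26  |  151/26 ]

REF = [-1 1 -2 5 -7; 0 6 -2 5 -1; 0 0 -26/3 127/6 -203/6; 0 0 0 -231/26 151/26]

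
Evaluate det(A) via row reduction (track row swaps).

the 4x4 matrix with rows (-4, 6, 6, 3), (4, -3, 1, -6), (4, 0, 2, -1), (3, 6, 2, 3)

det(A) = -594

Forward elimination:
R2 <- R2 - (-1)*R1:  [  0   3   7  -3 ]
R3 <- R3 - (-1)*R1:  [ 0  6  8  2 ]
R4 <- R4 - (-3/4)*R1:  [    0  21/2  13/2  21/4 ]
R3 <- R3 - (2)*R2:  [  0   0  -6   8 ]
R4 <- R4 - (7/2)*R2:  [    0     0   -18  63/4 ]
R4 <- R4 - (3)*R3:  [     0      0      0  -33/4 ]
Upper-triangular form:
[ -4  6   6      3 ]
[  0  3   7     -3 ]
[  0  0  -6      8 ]
[  0  0   0  -33/4 ]
det(A) = (-1)^0 * (-4) * (3) * (-6) * (-33/4) = -594  (0 row swaps -> sign +1)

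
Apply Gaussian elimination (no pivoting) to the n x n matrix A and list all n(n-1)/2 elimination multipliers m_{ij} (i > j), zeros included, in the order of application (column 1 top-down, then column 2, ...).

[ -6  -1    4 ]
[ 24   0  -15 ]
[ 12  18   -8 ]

multipliers: -4, -2, -4

Forward elimination:
R2 <- R2 - (-4)*R1:  [  0  -4   1 ]
R3 <- R3 - (-2)*R1:  [  0  16   0 ]
R3 <- R3 - (-4)*R2:  [ 0  0  4 ]
Multipliers (in order of application): m_{21} = -4, m_{31} = -2, m_{32} = -4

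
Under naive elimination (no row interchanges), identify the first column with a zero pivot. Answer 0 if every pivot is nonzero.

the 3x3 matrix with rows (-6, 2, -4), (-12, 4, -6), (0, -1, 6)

Naive forward elimination:
R2 <- R2 - (2)*R1:  [ 0  0  2 ]
Matrix at this point:
[ -6   2  -4 ]
[  0   0   2 ]
[  0  -1   6 ]
Pivot entry (2,2) is zero but row 3 has -1 in column 2 -> naive elimination stops; a row interchange (e.g. R2 <-> R3) would be required here.

first zero-pivot column = 2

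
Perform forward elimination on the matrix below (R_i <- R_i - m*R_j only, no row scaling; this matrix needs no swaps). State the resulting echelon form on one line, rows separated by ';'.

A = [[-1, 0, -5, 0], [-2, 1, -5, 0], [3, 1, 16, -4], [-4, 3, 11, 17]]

Forward elimination:
R2 <- R2 - (2)*R1:  [ 0  1  5  0 ]
R3 <- R3 - (-3)*R1:  [  0   1   1  -4 ]
R4 <- R4 - (4)*R1:  [  0   3  31  17 ]
R3 <- R3 - (1)*R2:  [  0   0  -4  -4 ]
R4 <- R4 - (3)*R2:  [  0   0  16  17 ]
R4 <- R4 - (-4)*R3:  [ 0  0  0  1 ]
Row echelon form:
[ -1  0  -5   0 ]
[  0  1   5   0 ]
[  0  0  -4  -4 ]
[  0  0   0   1 ]

REF = [-1 0 -5 0; 0 1 5 0; 0 0 -4 -4; 0 0 0 1]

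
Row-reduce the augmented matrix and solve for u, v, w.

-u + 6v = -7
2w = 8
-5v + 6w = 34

Forward elimination on [A|b]:
R2 <-> R3   (pivot in column 2 was zero)
[ -1   6  0  -7 ]
[  0  -5  6  34 ]
[  0   0  2   8 ]
Row echelon form:
[ -1   6  0  |  -7 ]
[  0  -5  6  |  34 ]
[  0   0  2  |   8 ]
Back-substitution:
w = (8) / 2 = 4
v = (34 - (6)*(4)) / -5 = -2
u = (-7 - (6)*(-2)) / -1 = -5

(-5, -2, 4)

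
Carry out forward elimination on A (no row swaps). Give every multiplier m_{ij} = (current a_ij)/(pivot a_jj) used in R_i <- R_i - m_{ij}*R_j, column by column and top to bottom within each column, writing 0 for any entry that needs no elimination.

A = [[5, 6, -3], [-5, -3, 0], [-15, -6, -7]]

Forward elimination:
R2 <- R2 - (-1)*R1:  [  0   3  -3 ]
R3 <- R3 - (-3)*R1:  [   0   12  -16 ]
R3 <- R3 - (4)*R2:  [  0   0  -4 ]
Multipliers (in order of application): m_{21} = -1, m_{31} = -3, m_{32} = 4

multipliers: -1, -3, 4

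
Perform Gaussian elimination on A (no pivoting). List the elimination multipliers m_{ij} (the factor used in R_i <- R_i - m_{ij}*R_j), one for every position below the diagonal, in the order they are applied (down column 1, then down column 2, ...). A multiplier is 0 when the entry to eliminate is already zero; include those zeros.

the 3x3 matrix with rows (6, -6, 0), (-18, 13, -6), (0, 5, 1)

Forward elimination:
R2 <- R2 - (-3)*R1:  [  0  -5  -6 ]
R3: entry in column 1 is already 0 -> m_{31} = 0 (no row operation needed)
R3 <- R3 - (-1)*R2:  [  0   0  -5 ]
Multipliers (in order of application): m_{21} = -3, m_{31} = 0, m_{32} = -1

multipliers: -3, 0, -1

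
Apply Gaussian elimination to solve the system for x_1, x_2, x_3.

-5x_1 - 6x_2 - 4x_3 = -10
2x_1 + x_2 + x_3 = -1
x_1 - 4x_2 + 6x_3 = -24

(-2, 4, -1)

Forward elimination on [A|b]:
R2 <- R2 - (-2/5)*R1:  [    0  -7/5  -3/5    -5 ]
R3 <- R3 - (-1/5)*R1:  [     0  -26/5   26/5    -26 ]
R3 <- R3 - (26/7)*R2:  [     0      0   52/7  -52/7 ]
Row echelon form:
[ -5    -6    -4  |    -10 ]
[  0  -7/5  -3/5  |     -5 ]
[  0     0  52/7  |  -52/7 ]
Back-substitution:
x_3 = (-52/7) / (52/7) = -1
x_2 = (-5 - (-3/5)*(-1)) / (-7/5) = 4
x_1 = (-10 - (-6)*(4) - (-4)*(-1)) / -5 = -2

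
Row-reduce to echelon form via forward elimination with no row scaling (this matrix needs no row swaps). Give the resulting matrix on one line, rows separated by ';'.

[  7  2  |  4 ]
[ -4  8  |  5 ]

Forward elimination:
R2 <- R2 - (-4/7)*R1:  [    0  64/7  51/7 ]
Row echelon form:
[ 7     2  |     4 ]
[ 0  64/7  |  51/7 ]

REF = [7 2 4; 0 64/7 51/7]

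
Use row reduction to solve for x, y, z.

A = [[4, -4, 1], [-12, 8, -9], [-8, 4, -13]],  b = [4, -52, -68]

(4, 4, 4)

Forward elimination on [A|b]:
R2 <- R2 - (-3)*R1:  [   0   -4   -6  -40 ]
R3 <- R3 - (-2)*R1:  [   0   -4  -11  -60 ]
R3 <- R3 - (1)*R2:  [   0    0   -5  -20 ]
Row echelon form:
[ 4  -4   1  |    4 ]
[ 0  -4  -6  |  -40 ]
[ 0   0  -5  |  -20 ]
Back-substitution:
z = (-20) / -5 = 4
y = (-40 - (-6)*(4)) / -4 = 4
x = (4 - (-4)*(4) - (1)*(4)) / 4 = 4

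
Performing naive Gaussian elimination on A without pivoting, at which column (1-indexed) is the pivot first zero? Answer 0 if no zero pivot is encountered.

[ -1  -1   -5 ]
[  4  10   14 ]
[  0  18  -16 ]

Naive forward elimination:
R2 <- R2 - (-4)*R1:  [  0   6  -6 ]
R3 <- R3 - (3)*R2:  [ 0  0  2 ]
All pivots nonzero; naive elimination completes without hitting a zero pivot.

first zero-pivot column = 0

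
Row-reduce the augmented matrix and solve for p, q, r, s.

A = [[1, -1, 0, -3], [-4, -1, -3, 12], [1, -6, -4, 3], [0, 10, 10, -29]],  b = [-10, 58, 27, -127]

Forward elimination on [A|b]:
R2 <- R2 - (-4)*R1:  [  0  -5  -3   0  18 ]
R3 <- R3 - (1)*R1:  [  0  -5  -4   6  37 ]
R3 <- R3 - (1)*R2:  [  0   0  -1   6  19 ]
R4 <- R4 - (-2)*R2:  [   0    0    4  -29  -91 ]
R4 <- R4 - (-4)*R3:  [   0    0    0   -5  -15 ]
Row echelon form:
[ 1  -1   0  -3  |  -10 ]
[ 0  -5  -3   0  |   18 ]
[ 0   0  -1   6  |   19 ]
[ 0   0   0  -5  |  -15 ]
Back-substitution:
s = (-15) / -5 = 3
r = (19 - (6)*(3)) / -1 = -1
q = (18 - (-3)*(-1)) / -5 = -3
p = (-10 - (-1)*(-3) - (-3)*(3)) / 1 = -4

(-4, -3, -1, 3)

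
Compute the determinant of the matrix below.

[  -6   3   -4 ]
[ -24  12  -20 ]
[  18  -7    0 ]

det(A) = -48

Forward elimination:
R2 <- R2 - (4)*R1:  [  0   0  -4 ]
R3 <- R3 - (-3)*R1:  [   0    2  -12 ]
R2 <-> R3   (pivot in column 2 was zero)
[ -6  3   -4 ]
[  0  2  -12 ]
[  0  0   -4 ]
Upper-triangular form:
[ -6  3   -4 ]
[  0  2  -12 ]
[  0  0   -4 ]
det(A) = (-1)^1 * (-6) * (2) * (-4) = -48  (1 row swap -> sign -1)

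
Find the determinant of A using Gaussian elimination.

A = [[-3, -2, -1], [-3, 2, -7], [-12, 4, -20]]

det(A) = -24

Forward elimination:
R2 <- R2 - (1)*R1:  [  0   4  -6 ]
R3 <- R3 - (4)*R1:  [   0   12  -16 ]
R3 <- R3 - (3)*R2:  [ 0  0  2 ]
Upper-triangular form:
[ -3  -2  -1 ]
[  0   4  -6 ]
[  0   0   2 ]
det(A) = (-1)^0 * (-3) * (4) * (2) = -24  (0 row swaps -> sign +1)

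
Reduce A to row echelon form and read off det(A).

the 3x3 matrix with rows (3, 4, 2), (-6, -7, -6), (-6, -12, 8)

det(A) = 12

Forward elimination:
R2 <- R2 - (-2)*R1:  [  0   1  -2 ]
R3 <- R3 - (-2)*R1:  [  0  -4  12 ]
R3 <- R3 - (-4)*R2:  [ 0  0  4 ]
Upper-triangular form:
[ 3  4   2 ]
[ 0  1  -2 ]
[ 0  0   4 ]
det(A) = (-1)^0 * (3) * (1) * (4) = 12  (0 row swaps -> sign +1)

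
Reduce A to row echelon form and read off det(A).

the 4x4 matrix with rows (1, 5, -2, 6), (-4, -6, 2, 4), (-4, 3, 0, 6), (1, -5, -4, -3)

Forward elimination:
R2 <- R2 - (-4)*R1:  [  0  14  -6  28 ]
R3 <- R3 - (-4)*R1:  [  0  23  -8  30 ]
R4 <- R4 - (1)*R1:  [   0  -10   -2   -9 ]
R3 <- R3 - (23/14)*R2:  [    0     0  13/7   -16 ]
R4 <- R4 - (-5/7)*R2:  [     0      0  -44/7     11 ]
R4 <- R4 - (-44/13)*R3:  [       0        0        0  -561/13 ]
Upper-triangular form:
[ 1   5    -2        6 ]
[ 0  14    -6       28 ]
[ 0   0  13/7      -16 ]
[ 0   0     0  -561/13 ]
det(A) = (-1)^0 * (1) * (14) * (13/7) * (-561/13) = -1122  (0 row swaps -> sign +1)

det(A) = -1122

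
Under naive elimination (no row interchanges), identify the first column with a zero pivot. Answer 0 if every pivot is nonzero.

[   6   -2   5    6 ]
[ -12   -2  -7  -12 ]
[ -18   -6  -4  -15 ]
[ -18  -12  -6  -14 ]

first zero-pivot column = 0

Naive forward elimination:
R2 <- R2 - (-2)*R1:  [  0  -6   3   0 ]
R3 <- R3 - (-3)*R1:  [   0  -12   11    3 ]
R4 <- R4 - (-3)*R1:  [   0  -18    9    4 ]
R3 <- R3 - (2)*R2:  [ 0  0  5  3 ]
R4 <- R4 - (3)*R2:  [ 0  0  0  4 ]
All pivots nonzero; naive elimination completes without hitting a zero pivot.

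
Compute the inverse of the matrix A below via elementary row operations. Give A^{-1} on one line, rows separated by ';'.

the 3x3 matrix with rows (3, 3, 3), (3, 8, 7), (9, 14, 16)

inverse = [2/3 -2/15 -1/15; 1/3 7/15 -4/15; -2/3 -1/3 1/3]

Gauss-Jordan on [A | I]:
R1 <- (1/3)*R1:  [   1    1    1  |  1/3    0    0 ]
R2 <- R2 - (3)*R1:  [  0   5   4  |  -1   1   0 ]
R3 <- R3 - (9)*R1:  [  0   5   7  |  -3   0   1 ]
R2 <- (1/5)*R2:  [    0     1   4/5  |  -1/5   1/5     0 ]
R1 <- R1 - (1)*R2:  [    1     0   1/5  |  8/15  -1/5     0 ]
R3 <- R3 - (5)*R2:  [  0   0   3  |  -2  -1   1 ]
R3 <- (1/3)*R3:  [    0     0     1  |  -2/3  -1/3   1/3 ]
R1 <- R1 - (1/5)*R3:  [     1      0      0  |    2/3  -2/15  -1/15 ]
R2 <- R2 - (4/5)*R3:  [     0      1      0  |    1/3   7/15  -4/15 ]
Right block of [I | A^{-1}] is the inverse:
[  2/3  -2/15  -1/15 ]
[  1/3   7/15  -4/15 ]
[ -2/3   -1/3    1/3 ]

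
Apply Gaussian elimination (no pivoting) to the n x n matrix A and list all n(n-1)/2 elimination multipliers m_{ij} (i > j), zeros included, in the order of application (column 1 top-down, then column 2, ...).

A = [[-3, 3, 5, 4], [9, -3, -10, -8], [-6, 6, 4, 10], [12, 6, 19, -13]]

multipliers: -3, 2, -4, 0, 3, -4

Forward elimination:
R2 <- R2 - (-3)*R1:  [ 0  6  5  4 ]
R3 <- R3 - (2)*R1:  [  0   0  -6   2 ]
R4 <- R4 - (-4)*R1:  [  0  18  39   3 ]
R3: entry in column 2 is already 0 -> m_{32} = 0 (no row operation needed)
R4 <- R4 - (3)*R2:  [  0   0  24  -9 ]
R4 <- R4 - (-4)*R3:  [  0   0   0  -1 ]
Multipliers (in order of application): m_{21} = -3, m_{31} = 2, m_{41} = -4, m_{32} = 0, m_{42} = 3, m_{43} = -4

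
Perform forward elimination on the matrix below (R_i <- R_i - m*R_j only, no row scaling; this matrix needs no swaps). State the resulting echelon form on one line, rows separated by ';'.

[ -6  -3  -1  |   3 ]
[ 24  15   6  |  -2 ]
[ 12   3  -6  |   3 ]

Forward elimination:
R2 <- R2 - (-4)*R1:  [  0   3   2  10 ]
R3 <- R3 - (-2)*R1:  [  0  -3  -8   9 ]
R3 <- R3 - (-1)*R2:  [  0   0  -6  19 ]
Row echelon form:
[ -6  -3  -1  |   3 ]
[  0   3   2  |  10 ]
[  0   0  -6  |  19 ]

REF = [-6 -3 -1 3; 0 3 2 10; 0 0 -6 19]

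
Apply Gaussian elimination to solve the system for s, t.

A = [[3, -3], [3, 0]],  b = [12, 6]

Forward elimination on [A|b]:
R2 <- R2 - (1)*R1:  [  0   3  -6 ]
Row echelon form:
[ 3  -3  |  12 ]
[ 0   3  |  -6 ]
Back-substitution:
t = (-6) / 3 = -2
s = (12 - (-3)*(-2)) / 3 = 2

(2, -2)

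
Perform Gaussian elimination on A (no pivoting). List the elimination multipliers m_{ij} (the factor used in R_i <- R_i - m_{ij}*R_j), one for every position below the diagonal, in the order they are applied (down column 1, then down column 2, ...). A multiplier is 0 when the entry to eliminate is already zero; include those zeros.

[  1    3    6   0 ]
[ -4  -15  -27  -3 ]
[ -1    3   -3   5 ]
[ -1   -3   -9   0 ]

multipliers: -4, -1, -1, -2, 0, 1

Forward elimination:
R2 <- R2 - (-4)*R1:  [  0  -3  -3  -3 ]
R3 <- R3 - (-1)*R1:  [ 0  6  3  5 ]
R4 <- R4 - (-1)*R1:  [  0   0  -3   0 ]
R3 <- R3 - (-2)*R2:  [  0   0  -3  -1 ]
R4: entry in column 2 is already 0 -> m_{42} = 0 (no row operation needed)
R4 <- R4 - (1)*R3:  [ 0  0  0  1 ]
Multipliers (in order of application): m_{21} = -4, m_{31} = -1, m_{41} = -1, m_{32} = -2, m_{42} = 0, m_{43} = 1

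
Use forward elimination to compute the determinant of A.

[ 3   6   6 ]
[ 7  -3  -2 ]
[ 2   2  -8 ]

Forward elimination:
R2 <- R2 - (7/3)*R1:  [   0  -17  -16 ]
R3 <- R3 - (2/3)*R1:  [   0   -2  -12 ]
R3 <- R3 - (2/17)*R2:  [       0        0  -172/17 ]
Upper-triangular form:
[ 3    6        6 ]
[ 0  -17      -16 ]
[ 0    0  -172/17 ]
det(A) = (-1)^0 * (3) * (-17) * (-172/17) = 516  (0 row swaps -> sign +1)

det(A) = 516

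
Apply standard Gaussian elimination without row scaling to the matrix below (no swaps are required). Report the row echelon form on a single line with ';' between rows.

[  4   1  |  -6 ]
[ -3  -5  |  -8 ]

Forward elimination:
R2 <- R2 - (-3/4)*R1:  [     0  -17/4  -25/2 ]
Row echelon form:
[ 4      1  |     -6 ]
[ 0  -17/4  |  -25/2 ]

REF = [4 1 -6; 0 -17/4 -25/2]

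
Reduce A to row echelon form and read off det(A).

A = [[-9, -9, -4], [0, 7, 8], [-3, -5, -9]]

det(A) = 339

Forward elimination:
R3 <- R3 - (1/3)*R1:  [     0     -2  -23/3 ]
R3 <- R3 - (-2/7)*R2:  [       0        0  -113/21 ]
Upper-triangular form:
[ -9  -9       -4 ]
[  0   7        8 ]
[  0   0  -113/21 ]
det(A) = (-1)^0 * (-9) * (7) * (-113/21) = 339  (0 row swaps -> sign +1)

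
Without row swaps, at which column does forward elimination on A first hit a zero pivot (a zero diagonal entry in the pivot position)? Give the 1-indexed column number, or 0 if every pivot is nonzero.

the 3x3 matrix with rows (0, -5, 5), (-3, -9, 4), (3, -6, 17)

Naive forward elimination:
Pivot entry (1,1) is zero but row 2 has -3 in column 1 -> naive elimination stops; a row interchange (e.g. R1 <-> R2) would be required here.

first zero-pivot column = 1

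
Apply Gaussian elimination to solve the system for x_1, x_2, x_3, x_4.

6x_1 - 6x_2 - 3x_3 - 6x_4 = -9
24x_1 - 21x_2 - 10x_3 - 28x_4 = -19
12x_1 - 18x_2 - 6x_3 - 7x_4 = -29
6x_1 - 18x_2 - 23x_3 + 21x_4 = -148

Forward elimination on [A|b]:
R2 <- R2 - (4)*R1:  [  0   3   2  -4  17 ]
R3 <- R3 - (2)*R1:  [   0   -6    0    5  -11 ]
R4 <- R4 - (1)*R1:  [    0   -12   -20    27  -139 ]
R3 <- R3 - (-2)*R2:  [  0   0   4  -3  23 ]
R4 <- R4 - (-4)*R2:  [   0    0  -12   11  -71 ]
R4 <- R4 - (-3)*R3:  [  0   0   0   2  -2 ]
Row echelon form:
[ 6  -6  -3  -6  |  -9 ]
[ 0   3   2  -4  |  17 ]
[ 0   0   4  -3  |  23 ]
[ 0   0   0   2  |  -2 ]
Back-substitution:
x_4 = (-2) / 2 = -1
x_3 = (23 - (-3)*(-1)) / 4 = 5
x_2 = (17 - (2)*(5) - (-4)*(-1)) / 3 = 1
x_1 = (-9 - (-6)*(1) - (-3)*(5) - (-6)*(-1)) / 6 = 1

(1, 1, 5, -1)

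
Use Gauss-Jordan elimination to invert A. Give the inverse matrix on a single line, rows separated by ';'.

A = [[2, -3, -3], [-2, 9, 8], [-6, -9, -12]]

Gauss-Jordan on [A | I]:
R1 <- (1/2)*R1:  [    1  -3/2  -3/2  |   1/2     0     0 ]
R2 <- R2 - (-2)*R1:  [ 0  6  5  |  1  1  0 ]
R3 <- R3 - (-6)*R1:  [   0  -18  -21  |    3    0    1 ]
R2 <- (1/6)*R2:  [   0    1  5/6  |  1/6  1/6    0 ]
R1 <- R1 - (-3/2)*R2:  [    1     0  -1/4  |   3/4   1/4     0 ]
R3 <- R3 - (-18)*R2:  [  0   0  -6  |   6   3   1 ]
R3 <- (1/-6)*R3:  [    0     0     1  |    -1  -1/2  -1/6 ]
R1 <- R1 - (-1/4)*R3:  [     1      0      0  |    1/2    1/8  -1/24 ]
R2 <- R2 - (5/6)*R3:  [    0     1     0  |     1  7/12  5/36 ]
Right block of [I | A^{-1}] is the inverse:
[ 1/2   1/8  -1/24 ]
[   1  7/12   5/36 ]
[  -1  -1/2   -1/6 ]

inverse = [1/2 1/8 -1/24; 1 7/12 5/36; -1 -1/2 -1/6]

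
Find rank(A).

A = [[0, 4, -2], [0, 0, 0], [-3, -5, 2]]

Row reduction:
R1 <-> R3   (pivot in column 1 was zero)
[ -3  -5   2 ]
[  0   0   0 ]
[  0   4  -2 ]
R2 <-> R3   (pivot in column 2 was zero)
[ -3  -5   2 ]
[  0   4  -2 ]
[  0   0   0 ]
Row echelon form:
[ -3  -5   2 ]
[  0   4  -2 ]
[  0   0   0 ]
Nonzero rows / pivot columns: 2

rank(A) = 2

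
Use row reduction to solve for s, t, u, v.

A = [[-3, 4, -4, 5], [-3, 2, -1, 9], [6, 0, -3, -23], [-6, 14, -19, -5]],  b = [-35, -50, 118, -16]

(2, 2, 3, -5)

Forward elimination on [A|b]:
R2 <- R2 - (1)*R1:  [   0   -2    3    4  -15 ]
R3 <- R3 - (-2)*R1:  [   0    8  -11  -13   48 ]
R4 <- R4 - (2)*R1:  [   0    6  -11  -15   54 ]
R3 <- R3 - (-4)*R2:  [   0    0    1    3  -12 ]
R4 <- R4 - (-3)*R2:  [  0   0  -2  -3   9 ]
R4 <- R4 - (-2)*R3:  [   0    0    0    3  -15 ]
Row echelon form:
[ -3   4  -4  5  |  -35 ]
[  0  -2   3  4  |  -15 ]
[  0   0   1  3  |  -12 ]
[  0   0   0  3  |  -15 ]
Back-substitution:
v = (-15) / 3 = -5
u = (-12 - (3)*(-5)) / 1 = 3
t = (-15 - (3)*(3) - (4)*(-5)) / -2 = 2
s = (-35 - (4)*(2) - (-4)*(3) - (5)*(-5)) / -3 = 2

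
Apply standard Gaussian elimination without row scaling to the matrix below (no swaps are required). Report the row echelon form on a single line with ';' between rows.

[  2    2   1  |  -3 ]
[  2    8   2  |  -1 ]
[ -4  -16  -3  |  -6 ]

REF = [2 2 1 -3; 0 6 1 2; 0 0 1 -8]

Forward elimination:
R2 <- R2 - (1)*R1:  [ 0  6  1  2 ]
R3 <- R3 - (-2)*R1:  [   0  -12   -1  -12 ]
R3 <- R3 - (-2)*R2:  [  0   0   1  -8 ]
Row echelon form:
[ 2  2  1  |  -3 ]
[ 0  6  1  |   2 ]
[ 0  0  1  |  -8 ]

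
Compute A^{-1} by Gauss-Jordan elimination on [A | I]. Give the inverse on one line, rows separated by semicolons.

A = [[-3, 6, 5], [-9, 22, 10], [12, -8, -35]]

Gauss-Jordan on [A | I]:
R1 <- (1/-3)*R1:  [    1    -2  -5/3  |  -1/3     0     0 ]
R2 <- R2 - (-9)*R1:  [  0   4  -5  |  -3   1   0 ]
R3 <- R3 - (12)*R1:  [   0   16  -15  |    4    0    1 ]
R2 <- (1/4)*R2:  [    0     1  -5/4  |  -3/4   1/4     0 ]
R1 <- R1 - (-2)*R2:  [     1      0  -25/6  |  -11/6    1/2      0 ]
R3 <- R3 - (16)*R2:  [  0   0   5  |  16  -4   1 ]
R3 <- (1/5)*R3:  [    0     0     1  |  16/5  -4/5   1/5 ]
R1 <- R1 - (-25/6)*R3:  [     1      0      0  |   23/2  -17/6    5/6 ]
R2 <- R2 - (-5/4)*R3:  [    0     1     0  |  13/4  -3/4   1/4 ]
Right block of [I | A^{-1}] is the inverse:
[ 23/2  -17/6  5/6 ]
[ 13/4   -3/4  1/4 ]
[ 16/5   -4/5  1/5 ]

inverse = [23/2 -17/6 5/6; 13/4 -3/4 1/4; 16/5 -4/5 1/5]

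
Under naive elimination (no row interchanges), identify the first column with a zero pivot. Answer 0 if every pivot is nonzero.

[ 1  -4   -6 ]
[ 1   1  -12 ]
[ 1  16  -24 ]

Naive forward elimination:
R2 <- R2 - (1)*R1:  [  0   5  -6 ]
R3 <- R3 - (1)*R1:  [   0   20  -18 ]
R3 <- R3 - (4)*R2:  [ 0  0  6 ]
All pivots nonzero; naive elimination completes without hitting a zero pivot.

first zero-pivot column = 0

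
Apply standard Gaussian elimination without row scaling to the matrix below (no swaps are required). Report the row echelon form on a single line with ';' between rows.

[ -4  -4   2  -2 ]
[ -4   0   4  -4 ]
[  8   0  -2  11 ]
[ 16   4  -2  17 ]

Forward elimination:
R2 <- R2 - (1)*R1:  [  0   4   2  -2 ]
R3 <- R3 - (-2)*R1:  [  0  -8   2   7 ]
R4 <- R4 - (-4)*R1:  [   0  -12    6    9 ]
R3 <- R3 - (-2)*R2:  [ 0  0  6  3 ]
R4 <- R4 - (-3)*R2:  [  0   0  12   3 ]
R4 <- R4 - (2)*R3:  [  0   0   0  -3 ]
Row echelon form:
[ -4  -4  2  -2 ]
[  0   4  2  -2 ]
[  0   0  6   3 ]
[  0   0  0  -3 ]

REF = [-4 -4 2 -2; 0 4 2 -2; 0 0 6 3; 0 0 0 -3]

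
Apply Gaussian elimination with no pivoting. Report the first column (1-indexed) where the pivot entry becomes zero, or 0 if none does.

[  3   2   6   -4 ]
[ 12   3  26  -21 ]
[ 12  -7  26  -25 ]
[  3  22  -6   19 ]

first zero-pivot column = 0

Naive forward elimination:
R2 <- R2 - (4)*R1:  [  0  -5   2  -5 ]
R3 <- R3 - (4)*R1:  [   0  -15    2   -9 ]
R4 <- R4 - (1)*R1:  [   0   20  -12   23 ]
R3 <- R3 - (3)*R2:  [  0   0  -4   6 ]
R4 <- R4 - (-4)*R2:  [  0   0  -4   3 ]
R4 <- R4 - (1)*R3:  [  0   0   0  -3 ]
All pivots nonzero; naive elimination completes without hitting a zero pivot.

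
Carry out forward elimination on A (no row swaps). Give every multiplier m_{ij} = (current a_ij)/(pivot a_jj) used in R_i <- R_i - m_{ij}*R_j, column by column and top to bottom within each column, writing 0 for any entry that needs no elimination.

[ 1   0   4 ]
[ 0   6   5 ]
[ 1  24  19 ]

multipliers: 0, 1, 4

Forward elimination:
R2: entry in column 1 is already 0 -> m_{21} = 0 (no row operation needed)
R3 <- R3 - (1)*R1:  [  0  24  15 ]
R3 <- R3 - (4)*R2:  [  0   0  -5 ]
Multipliers (in order of application): m_{21} = 0, m_{31} = 1, m_{32} = 4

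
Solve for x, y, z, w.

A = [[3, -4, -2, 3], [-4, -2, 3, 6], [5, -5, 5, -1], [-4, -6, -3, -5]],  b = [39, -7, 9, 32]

(2, -5, -5, 1)

Forward elimination on [A|b]:
R2 <- R2 - (-4/3)*R1:  [     0  -22/3    1/3     10     45 ]
R3 <- R3 - (5/3)*R1:  [    0   5/3  25/3    -6   -56 ]
R4 <- R4 - (-4/3)*R1:  [     0  -34/3  -17/3     -1     84 ]
R3 <- R3 - (-5/22)*R2:  [        0         0    185/22    -41/11  -1007/22 ]
R4 <- R4 - (17/11)*R2:  [       0        0   -68/11  -181/11   159/11 ]
R4 <- R4 - (-136/185)*R3:  [         0          0          0  -3551/185  -3551/185 ]
Row echelon form:
[ 3     -4      -2          3  |         39 ]
[ 0  -22/3     1/3         10  |         45 ]
[ 0      0  185/22     -41/11  |   -1007/22 ]
[ 0      0       0  -3551/185  |  -3551/185 ]
Back-substitution:
w = (-3551/185) / (-3551/185) = 1
z = (-1007/22 - (-41/11)*(1)) / (185/22) = -5
y = (45 - (1/3)*(-5) - (10)*(1)) / (-22/3) = -5
x = (39 - (-4)*(-5) - (-2)*(-5) - (3)*(1)) / 3 = 2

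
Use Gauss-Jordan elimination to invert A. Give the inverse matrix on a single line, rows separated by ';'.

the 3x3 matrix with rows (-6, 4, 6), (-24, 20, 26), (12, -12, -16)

inverse = [-1/6 -1/6 -1/3; -3/2 1/2 1/4; 1 -1/2 -1/2]

Gauss-Jordan on [A | I]:
R1 <- (1/-6)*R1:  [    1  -2/3    -1  |  -1/6     0     0 ]
R2 <- R2 - (-24)*R1:  [  0   4   2  |  -4   1   0 ]
R3 <- R3 - (12)*R1:  [  0  -4  -4  |   2   0   1 ]
R2 <- (1/4)*R2:  [   0    1  1/2  |   -1  1/4    0 ]
R1 <- R1 - (-2/3)*R2:  [    1     0  -2/3  |  -5/6   1/6     0 ]
R3 <- R3 - (-4)*R2:  [  0   0  -2  |  -2   1   1 ]
R3 <- (1/-2)*R3:  [    0     0     1  |     1  -1/2  -1/2 ]
R1 <- R1 - (-2/3)*R3:  [    1     0     0  |  -1/6  -1/6  -1/3 ]
R2 <- R2 - (1/2)*R3:  [    0     1     0  |  -3/2   1/2   1/4 ]
Right block of [I | A^{-1}] is the inverse:
[ -1/6  -1/6  -1/3 ]
[ -3/2   1/2   1/4 ]
[    1  -1/2  -1/2 ]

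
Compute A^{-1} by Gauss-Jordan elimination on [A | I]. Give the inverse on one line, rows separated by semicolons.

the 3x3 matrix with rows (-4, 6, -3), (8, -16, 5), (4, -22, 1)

Gauss-Jordan on [A | I]:
R1 <- (1/-4)*R1:  [    1  -3/2   3/4  |  -1/4     0     0 ]
R2 <- R2 - (8)*R1:  [  0  -4  -1  |   2   1   0 ]
R3 <- R3 - (4)*R1:  [   0  -16   -2  |    1    0    1 ]
R2 <- (1/-4)*R2:  [    0     1   1/4  |  -1/2  -1/4     0 ]
R1 <- R1 - (-3/2)*R2:  [    1     0   9/8  |    -1  -3/8     0 ]
R3 <- R3 - (-16)*R2:  [  0   0   2  |  -7  -4   1 ]
R3 <- (1/2)*R3:  [    0     0     1  |  -7/2    -2   1/2 ]
R1 <- R1 - (9/8)*R3:  [     1      0      0  |  47/16   15/8  -9/16 ]
R2 <- R2 - (1/4)*R3:  [    0     1     0  |   3/8   1/4  -1/8 ]
Right block of [I | A^{-1}] is the inverse:
[ 47/16  15/8  -9/16 ]
[   3/8   1/4   -1/8 ]
[  -7/2    -2    1/2 ]

inverse = [47/16 15/8 -9/16; 3/8 1/4 -1/8; -7/2 -2 1/2]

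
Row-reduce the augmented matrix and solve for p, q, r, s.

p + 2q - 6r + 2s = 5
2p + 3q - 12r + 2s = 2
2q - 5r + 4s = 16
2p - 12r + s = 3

(-1, -2, 0, 5)

Forward elimination on [A|b]:
R2 <- R2 - (2)*R1:  [  0  -1   0  -2  -8 ]
R4 <- R4 - (2)*R1:  [  0  -4   0  -3  -7 ]
R3 <- R3 - (-2)*R2:  [  0   0  -5   0   0 ]
R4 <- R4 - (4)*R2:  [  0   0   0   5  25 ]
Row echelon form:
[ 1   2  -6   2  |   5 ]
[ 0  -1   0  -2  |  -8 ]
[ 0   0  -5   0  |   0 ]
[ 0   0   0   5  |  25 ]
Back-substitution:
s = (25) / 5 = 5
r = (0) / -5 = 0
q = (-8 - (-2)*(5)) / -1 = -2
p = (5 - (2)*(-2) - (-6)*(0) - (2)*(5)) / 1 = -1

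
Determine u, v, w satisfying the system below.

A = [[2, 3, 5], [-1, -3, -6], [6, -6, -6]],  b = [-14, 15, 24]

(0, -3, -1)

Forward elimination on [A|b]:
R2 <- R2 - (-1/2)*R1:  [    0  -3/2  -7/2     8 ]
R3 <- R3 - (3)*R1:  [   0  -15  -21   66 ]
R3 <- R3 - (10)*R2:  [   0    0   14  -14 ]
Row echelon form:
[ 2     3     5  |  -14 ]
[ 0  -3/2  -7/2  |    8 ]
[ 0     0    14  |  -14 ]
Back-substitution:
w = (-14) / 14 = -1
v = (8 - (-7/2)*(-1)) / (-3/2) = -3
u = (-14 - (3)*(-3) - (5)*(-1)) / 2 = 0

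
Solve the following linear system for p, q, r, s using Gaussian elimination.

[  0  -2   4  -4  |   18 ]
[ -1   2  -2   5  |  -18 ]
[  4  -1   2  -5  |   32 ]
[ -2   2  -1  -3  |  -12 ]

(5, -1, 3, -1)

Forward elimination on [A|b]:
R1 <-> R2   (pivot in column 1 was zero)
[ -1   2  -2   5  -18 ]
[  0  -2   4  -4   18 ]
[  4  -1   2  -5   32 ]
[ -2   2  -1  -3  -12 ]
R3 <- R3 - (-4)*R1:  [   0    7   -6   15  -40 ]
R4 <- R4 - (2)*R1:  [   0   -2    3  -13   24 ]
R3 <- R3 - (-7/2)*R2:  [  0   0   8   1  23 ]
R4 <- R4 - (1)*R2:  [  0   0  -1  -9   6 ]
R4 <- R4 - (-1/8)*R3:  [     0      0      0  -71/8   71/8 ]
Row echelon form:
[ -1   2  -2      5  |   -18 ]
[  0  -2   4     -4  |    18 ]
[  0   0   8      1  |    23 ]
[  0   0   0  -71/8  |  71/8 ]
Back-substitution:
s = (71/8) / (-71/8) = -1
r = (23 - (1)*(-1)) / 8 = 3
q = (18 - (4)*(3) - (-4)*(-1)) / -2 = -1
p = (-18 - (2)*(-1) - (-2)*(3) - (5)*(-1)) / -1 = 5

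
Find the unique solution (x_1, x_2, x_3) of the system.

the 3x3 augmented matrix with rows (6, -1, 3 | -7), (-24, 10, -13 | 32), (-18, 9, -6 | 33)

(-2, 1, 2)

Forward elimination on [A|b]:
R2 <- R2 - (-4)*R1:  [  0   6  -1   4 ]
R3 <- R3 - (-3)*R1:  [  0   6   3  12 ]
R3 <- R3 - (1)*R2:  [ 0  0  4  8 ]
Row echelon form:
[ 6  -1   3  |  -7 ]
[ 0   6  -1  |   4 ]
[ 0   0   4  |   8 ]
Back-substitution:
x_3 = (8) / 4 = 2
x_2 = (4 - (-1)*(2)) / 6 = 1
x_1 = (-7 - (-1)*(1) - (3)*(2)) / 6 = -2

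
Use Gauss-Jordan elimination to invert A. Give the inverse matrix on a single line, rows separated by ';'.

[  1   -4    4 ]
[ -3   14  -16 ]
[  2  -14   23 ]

Gauss-Jordan on [A | I]:
R2 <- R2 - (-3)*R1:  [  0   2  -4  |   3   1   0 ]
R3 <- R3 - (2)*R1:  [  0  -6  15  |  -2   0   1 ]
R2 <- (1/2)*R2:  [   0    1   -2  |  3/2  1/2    0 ]
R1 <- R1 - (-4)*R2:  [  1   0  -4  |   7   2   0 ]
R3 <- R3 - (-6)*R2:  [ 0  0  3  |  7  3  1 ]
R3 <- (1/3)*R3:  [   0    0    1  |  7/3    1  1/3 ]
R1 <- R1 - (-4)*R3:  [    1     0     0  |  49/3     6   4/3 ]
R2 <- R2 - (-2)*R3:  [    0     1     0  |  37/6   5/2   2/3 ]
Right block of [I | A^{-1}] is the inverse:
[ 49/3    6  4/3 ]
[ 37/6  5/2  2/3 ]
[  7/3    1  1/3 ]

inverse = [49/3 6 4/3; 37/6 5/2 2/3; 7/3 1 1/3]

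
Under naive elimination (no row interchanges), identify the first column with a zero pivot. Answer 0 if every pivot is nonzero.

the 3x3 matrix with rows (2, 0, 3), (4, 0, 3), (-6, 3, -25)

Naive forward elimination:
R2 <- R2 - (2)*R1:  [  0   0  -3 ]
R3 <- R3 - (-3)*R1:  [   0    3  -16 ]
Matrix at this point:
[ 2  0    3 ]
[ 0  0   -3 ]
[ 0  3  -16 ]
Pivot entry (2,2) is zero but row 3 has 3 in column 2 -> naive elimination stops; a row interchange (e.g. R2 <-> R3) would be required here.

first zero-pivot column = 2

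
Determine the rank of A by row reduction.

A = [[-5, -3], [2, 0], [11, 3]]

rank(A) = 2

Row reduction:
R2 <- R2 - (-2/5)*R1:  [    0  -6/5 ]
R3 <- R3 - (-11/5)*R1:  [     0  -18/5 ]
R3 <- R3 - (3)*R2:  [ 0  0 ]
Row echelon form:
[ -5    -3 ]
[  0  -6/5 ]
[  0     0 ]
Nonzero rows / pivot columns: 2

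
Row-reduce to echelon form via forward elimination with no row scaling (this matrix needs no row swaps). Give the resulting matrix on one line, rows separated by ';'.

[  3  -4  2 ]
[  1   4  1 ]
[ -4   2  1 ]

Forward elimination:
R2 <- R2 - (1/3)*R1:  [    0  16/3   1/3 ]
R3 <- R3 - (-4/3)*R1:  [     0  -10/3   11/3 ]
R3 <- R3 - (-5/8)*R2:  [    0     0  31/8 ]
Row echelon form:
[ 3    -4     2 ]
[ 0  16/3   1/3 ]
[ 0     0  31/8 ]

REF = [3 -4 2; 0 16/3 1/3; 0 0 31/8]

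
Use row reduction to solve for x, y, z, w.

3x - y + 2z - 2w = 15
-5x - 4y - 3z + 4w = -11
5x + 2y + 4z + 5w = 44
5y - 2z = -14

Forward elimination on [A|b]:
R2 <- R2 - (-5/3)*R1:  [     0  -17/3    1/3    2/3     14 ]
R3 <- R3 - (5/3)*R1:  [    0  11/3   2/3  25/3    19 ]
R3 <- R3 - (-11/17)*R2:  [      0       0   15/17  149/17  477/17 ]
R4 <- R4 - (-15/17)*R2:  [      0       0  -29/17   10/17  -28/17 ]
R4 <- R4 - (-29/15)*R3:  [      0       0       0  263/15   263/5 ]
Row echelon form:
[ 3     -1      2      -2  |      15 ]
[ 0  -17/3    1/3     2/3  |      14 ]
[ 0      0  15/17  149/17  |  477/17 ]
[ 0      0      0  263/15  |   263/5 ]
Back-substitution:
w = (263/5) / (263/15) = 3
z = (477/17 - (149/17)*(3)) / (15/17) = 2
y = (14 - (1/3)*(2) - (2/3)*(3)) / (-17/3) = -2
x = (15 - (-1)*(-2) - (2)*(2) - (-2)*(3)) / 3 = 5

(5, -2, 2, 3)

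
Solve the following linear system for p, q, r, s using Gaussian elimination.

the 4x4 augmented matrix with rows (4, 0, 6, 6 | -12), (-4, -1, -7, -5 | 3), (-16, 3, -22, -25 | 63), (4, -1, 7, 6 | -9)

Forward elimination on [A|b]:
R2 <- R2 - (-1)*R1:  [  0  -1  -1   1  -9 ]
R3 <- R3 - (-4)*R1:  [  0   3   2  -1  15 ]
R4 <- R4 - (1)*R1:  [  0  -1   1   0   3 ]
R3 <- R3 - (-3)*R2:  [   0    0   -1    2  -12 ]
R4 <- R4 - (1)*R2:  [  0   0   2  -1  12 ]
R4 <- R4 - (-2)*R3:  [   0    0    0    3  -12 ]
Row echelon form:
[ 4   0   6  6  |  -12 ]
[ 0  -1  -1  1  |   -9 ]
[ 0   0  -1  2  |  -12 ]
[ 0   0   0  3  |  -12 ]
Back-substitution:
s = (-12) / 3 = -4
r = (-12 - (2)*(-4)) / -1 = 4
q = (-9 - (-1)*(4) - (1)*(-4)) / -1 = 1
p = (-12 - (6)*(4) - (6)*(-4)) / 4 = -3

(-3, 1, 4, -4)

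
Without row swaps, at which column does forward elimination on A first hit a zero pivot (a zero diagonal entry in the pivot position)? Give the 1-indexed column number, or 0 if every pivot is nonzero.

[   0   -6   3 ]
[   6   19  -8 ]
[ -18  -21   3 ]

Naive forward elimination:
Pivot entry (1,1) is zero but row 2 has 6 in column 1 -> naive elimination stops; a row interchange (e.g. R1 <-> R2) would be required here.

first zero-pivot column = 1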